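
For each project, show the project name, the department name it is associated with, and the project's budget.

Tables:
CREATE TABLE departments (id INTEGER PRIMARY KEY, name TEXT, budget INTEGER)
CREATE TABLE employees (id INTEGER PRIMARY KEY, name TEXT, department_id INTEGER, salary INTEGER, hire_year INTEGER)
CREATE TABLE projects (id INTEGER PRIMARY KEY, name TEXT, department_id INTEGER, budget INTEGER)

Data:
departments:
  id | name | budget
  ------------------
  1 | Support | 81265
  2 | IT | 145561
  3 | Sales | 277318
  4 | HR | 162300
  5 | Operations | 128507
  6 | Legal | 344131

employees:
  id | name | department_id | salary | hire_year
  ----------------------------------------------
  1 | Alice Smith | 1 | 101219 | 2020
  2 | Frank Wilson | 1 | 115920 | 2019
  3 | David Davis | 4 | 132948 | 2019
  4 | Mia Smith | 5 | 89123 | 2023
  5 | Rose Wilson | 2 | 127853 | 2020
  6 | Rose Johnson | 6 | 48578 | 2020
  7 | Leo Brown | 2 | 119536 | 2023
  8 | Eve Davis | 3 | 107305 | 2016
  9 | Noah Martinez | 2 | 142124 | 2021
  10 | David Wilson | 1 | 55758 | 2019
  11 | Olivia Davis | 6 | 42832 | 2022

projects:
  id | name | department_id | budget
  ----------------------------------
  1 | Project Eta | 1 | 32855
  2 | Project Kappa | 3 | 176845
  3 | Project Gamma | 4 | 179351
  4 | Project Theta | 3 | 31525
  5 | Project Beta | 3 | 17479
SELECT c.name, p.name AS department, c.budget FROM projects c JOIN departments p ON c.department_id = p.id

Execution result:
name | department | budget
Project Eta | Support | 32855
Project Kappa | Sales | 176845
Project Gamma | HR | 179351
Project Theta | Sales | 31525
Project Beta | Sales | 17479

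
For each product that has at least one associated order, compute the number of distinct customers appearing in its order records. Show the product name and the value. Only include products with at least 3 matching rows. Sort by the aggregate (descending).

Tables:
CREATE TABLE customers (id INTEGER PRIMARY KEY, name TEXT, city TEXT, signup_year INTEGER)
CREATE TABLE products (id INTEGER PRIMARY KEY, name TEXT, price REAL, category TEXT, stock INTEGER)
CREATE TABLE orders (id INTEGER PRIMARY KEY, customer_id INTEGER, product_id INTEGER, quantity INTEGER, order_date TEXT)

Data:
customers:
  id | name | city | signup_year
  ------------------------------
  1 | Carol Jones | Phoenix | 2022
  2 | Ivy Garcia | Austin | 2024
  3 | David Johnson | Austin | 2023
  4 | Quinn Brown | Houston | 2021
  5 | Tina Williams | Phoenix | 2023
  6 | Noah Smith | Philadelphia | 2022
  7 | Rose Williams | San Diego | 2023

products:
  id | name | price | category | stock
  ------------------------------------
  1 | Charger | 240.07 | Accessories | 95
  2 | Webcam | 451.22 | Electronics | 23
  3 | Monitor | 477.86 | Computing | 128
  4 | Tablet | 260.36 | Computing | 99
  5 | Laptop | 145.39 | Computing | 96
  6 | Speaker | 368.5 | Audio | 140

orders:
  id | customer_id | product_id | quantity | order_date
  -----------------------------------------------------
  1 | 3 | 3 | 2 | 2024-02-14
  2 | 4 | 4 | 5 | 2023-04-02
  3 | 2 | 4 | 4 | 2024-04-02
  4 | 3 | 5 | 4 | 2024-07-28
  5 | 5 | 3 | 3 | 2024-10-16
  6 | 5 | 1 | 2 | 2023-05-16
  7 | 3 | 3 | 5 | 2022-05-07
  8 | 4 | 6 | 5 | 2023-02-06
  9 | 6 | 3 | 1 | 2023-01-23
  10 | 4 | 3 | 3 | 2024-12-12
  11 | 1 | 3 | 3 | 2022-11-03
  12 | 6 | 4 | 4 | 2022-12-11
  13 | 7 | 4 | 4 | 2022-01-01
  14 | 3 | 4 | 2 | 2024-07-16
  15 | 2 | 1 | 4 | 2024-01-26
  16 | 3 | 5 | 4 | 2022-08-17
SELECT p.name, COUNT(DISTINCT c.customer_id) AS distinct_customer_count FROM orders c JOIN products p ON c.product_id = p.id GROUP BY p.id, p.name HAVING COUNT(*) >= 3 ORDER BY distinct_customer_count DESC

Execution result:
name | distinct_customer_count
Monitor | 5
Tablet | 5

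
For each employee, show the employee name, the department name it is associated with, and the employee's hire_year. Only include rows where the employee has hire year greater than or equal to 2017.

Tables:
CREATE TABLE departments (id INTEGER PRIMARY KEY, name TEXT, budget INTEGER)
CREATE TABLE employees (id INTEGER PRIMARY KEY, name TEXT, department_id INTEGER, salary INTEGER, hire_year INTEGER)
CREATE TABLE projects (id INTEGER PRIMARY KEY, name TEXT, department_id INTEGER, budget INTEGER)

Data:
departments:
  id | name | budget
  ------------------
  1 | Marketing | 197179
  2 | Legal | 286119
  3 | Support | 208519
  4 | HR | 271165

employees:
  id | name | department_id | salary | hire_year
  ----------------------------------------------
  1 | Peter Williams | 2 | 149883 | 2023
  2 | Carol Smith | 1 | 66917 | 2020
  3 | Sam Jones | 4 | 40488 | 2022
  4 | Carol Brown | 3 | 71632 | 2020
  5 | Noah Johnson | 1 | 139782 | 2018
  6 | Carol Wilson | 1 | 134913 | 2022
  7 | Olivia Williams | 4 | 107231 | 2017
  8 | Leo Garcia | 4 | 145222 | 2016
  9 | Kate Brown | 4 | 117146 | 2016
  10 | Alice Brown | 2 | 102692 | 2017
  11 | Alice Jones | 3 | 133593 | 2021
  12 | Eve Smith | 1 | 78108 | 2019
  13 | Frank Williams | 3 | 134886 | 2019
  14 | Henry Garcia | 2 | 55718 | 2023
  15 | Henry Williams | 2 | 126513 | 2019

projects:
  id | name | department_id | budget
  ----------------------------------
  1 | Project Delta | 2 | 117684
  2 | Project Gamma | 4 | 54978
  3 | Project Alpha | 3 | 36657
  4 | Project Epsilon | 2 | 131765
SELECT c.name, p.name AS department, c.hire_year FROM employees c JOIN departments p ON c.department_id = p.id WHERE c.hire_year >= 2017

Execution result:
name | department | hire_year
Peter Williams | Legal | 2023
Carol Smith | Marketing | 2020
Sam Jones | HR | 2022
Carol Brown | Support | 2020
Noah Johnson | Marketing | 2018
Carol Wilson | Marketing | 2022
Olivia Williams | HR | 2017
Alice Brown | Legal | 2017
Alice Jones | Support | 2021
Eve Smith | Marketing | 2019
Frank Williams | Support | 2019
Henry Garcia | Legal | 2023
Henry Williams | Legal | 2019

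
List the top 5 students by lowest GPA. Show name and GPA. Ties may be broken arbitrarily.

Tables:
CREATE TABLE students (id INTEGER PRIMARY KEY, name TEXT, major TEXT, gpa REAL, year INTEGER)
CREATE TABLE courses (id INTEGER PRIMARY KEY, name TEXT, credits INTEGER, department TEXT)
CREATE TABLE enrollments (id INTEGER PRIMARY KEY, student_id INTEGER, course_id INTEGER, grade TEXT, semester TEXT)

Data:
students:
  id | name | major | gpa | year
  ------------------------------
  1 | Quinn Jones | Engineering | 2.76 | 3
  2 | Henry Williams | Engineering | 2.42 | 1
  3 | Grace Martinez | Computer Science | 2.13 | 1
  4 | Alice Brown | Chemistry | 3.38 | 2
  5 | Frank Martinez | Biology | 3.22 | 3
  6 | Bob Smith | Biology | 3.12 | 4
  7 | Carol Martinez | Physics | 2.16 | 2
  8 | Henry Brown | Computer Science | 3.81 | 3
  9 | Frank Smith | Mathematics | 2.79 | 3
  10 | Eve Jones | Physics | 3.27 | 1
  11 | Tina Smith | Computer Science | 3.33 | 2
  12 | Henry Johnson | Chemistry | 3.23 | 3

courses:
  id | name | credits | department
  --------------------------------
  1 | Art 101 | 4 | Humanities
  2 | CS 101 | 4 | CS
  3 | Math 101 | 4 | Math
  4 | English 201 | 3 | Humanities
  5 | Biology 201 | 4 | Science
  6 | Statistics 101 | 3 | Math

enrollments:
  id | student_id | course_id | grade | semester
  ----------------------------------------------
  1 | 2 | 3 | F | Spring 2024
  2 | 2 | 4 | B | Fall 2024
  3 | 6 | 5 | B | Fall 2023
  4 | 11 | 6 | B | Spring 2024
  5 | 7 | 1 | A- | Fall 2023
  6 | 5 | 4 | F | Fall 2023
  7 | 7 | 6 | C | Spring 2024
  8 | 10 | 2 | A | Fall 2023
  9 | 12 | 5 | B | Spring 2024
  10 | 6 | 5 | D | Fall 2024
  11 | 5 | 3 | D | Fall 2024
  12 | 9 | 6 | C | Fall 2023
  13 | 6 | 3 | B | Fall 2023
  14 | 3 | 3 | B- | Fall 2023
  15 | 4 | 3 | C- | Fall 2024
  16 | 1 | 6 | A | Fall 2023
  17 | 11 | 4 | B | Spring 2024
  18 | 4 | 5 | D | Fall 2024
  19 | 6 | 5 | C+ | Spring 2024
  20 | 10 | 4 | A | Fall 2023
SELECT name, gpa FROM students ORDER BY gpa ASC LIMIT 5

Execution result:
name | gpa
Grace Martinez | 2.13
Carol Martinez | 2.16
Henry Williams | 2.42
Quinn Jones | 2.76
Frank Smith | 2.79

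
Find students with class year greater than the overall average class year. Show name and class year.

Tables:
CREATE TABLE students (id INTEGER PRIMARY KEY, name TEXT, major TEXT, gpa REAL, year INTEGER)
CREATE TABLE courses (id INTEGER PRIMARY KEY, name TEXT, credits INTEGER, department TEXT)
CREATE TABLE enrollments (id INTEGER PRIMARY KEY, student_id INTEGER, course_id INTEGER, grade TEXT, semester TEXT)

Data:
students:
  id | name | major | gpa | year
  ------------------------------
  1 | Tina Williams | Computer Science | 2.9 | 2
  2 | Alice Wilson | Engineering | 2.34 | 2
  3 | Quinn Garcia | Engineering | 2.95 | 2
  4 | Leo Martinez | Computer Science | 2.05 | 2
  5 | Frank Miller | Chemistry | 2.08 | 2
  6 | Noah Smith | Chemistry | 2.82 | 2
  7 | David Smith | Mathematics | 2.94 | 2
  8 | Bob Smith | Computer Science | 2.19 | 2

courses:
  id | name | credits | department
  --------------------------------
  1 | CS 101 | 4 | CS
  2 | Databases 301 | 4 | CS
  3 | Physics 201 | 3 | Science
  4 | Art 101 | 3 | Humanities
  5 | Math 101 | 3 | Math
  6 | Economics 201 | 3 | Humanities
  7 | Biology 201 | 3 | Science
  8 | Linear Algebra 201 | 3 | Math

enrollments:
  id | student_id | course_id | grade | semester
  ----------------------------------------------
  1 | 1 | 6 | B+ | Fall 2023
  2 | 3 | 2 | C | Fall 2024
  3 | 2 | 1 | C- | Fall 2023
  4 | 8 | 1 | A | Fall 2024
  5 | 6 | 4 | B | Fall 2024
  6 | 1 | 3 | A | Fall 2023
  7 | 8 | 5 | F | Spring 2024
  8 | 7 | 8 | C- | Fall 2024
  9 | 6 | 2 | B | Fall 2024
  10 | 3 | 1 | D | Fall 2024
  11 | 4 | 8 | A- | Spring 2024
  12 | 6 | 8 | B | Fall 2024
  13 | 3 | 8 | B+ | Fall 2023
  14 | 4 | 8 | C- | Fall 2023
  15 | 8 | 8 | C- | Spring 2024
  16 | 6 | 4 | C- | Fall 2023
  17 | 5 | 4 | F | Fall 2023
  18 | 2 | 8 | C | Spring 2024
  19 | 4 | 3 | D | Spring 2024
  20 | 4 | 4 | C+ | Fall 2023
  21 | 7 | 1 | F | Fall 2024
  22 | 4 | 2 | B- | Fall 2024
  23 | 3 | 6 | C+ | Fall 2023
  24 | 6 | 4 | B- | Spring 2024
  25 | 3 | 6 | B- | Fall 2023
SELECT name, year FROM students WHERE year > (SELECT AVG(year) FROM students)

Execution result:
(no rows)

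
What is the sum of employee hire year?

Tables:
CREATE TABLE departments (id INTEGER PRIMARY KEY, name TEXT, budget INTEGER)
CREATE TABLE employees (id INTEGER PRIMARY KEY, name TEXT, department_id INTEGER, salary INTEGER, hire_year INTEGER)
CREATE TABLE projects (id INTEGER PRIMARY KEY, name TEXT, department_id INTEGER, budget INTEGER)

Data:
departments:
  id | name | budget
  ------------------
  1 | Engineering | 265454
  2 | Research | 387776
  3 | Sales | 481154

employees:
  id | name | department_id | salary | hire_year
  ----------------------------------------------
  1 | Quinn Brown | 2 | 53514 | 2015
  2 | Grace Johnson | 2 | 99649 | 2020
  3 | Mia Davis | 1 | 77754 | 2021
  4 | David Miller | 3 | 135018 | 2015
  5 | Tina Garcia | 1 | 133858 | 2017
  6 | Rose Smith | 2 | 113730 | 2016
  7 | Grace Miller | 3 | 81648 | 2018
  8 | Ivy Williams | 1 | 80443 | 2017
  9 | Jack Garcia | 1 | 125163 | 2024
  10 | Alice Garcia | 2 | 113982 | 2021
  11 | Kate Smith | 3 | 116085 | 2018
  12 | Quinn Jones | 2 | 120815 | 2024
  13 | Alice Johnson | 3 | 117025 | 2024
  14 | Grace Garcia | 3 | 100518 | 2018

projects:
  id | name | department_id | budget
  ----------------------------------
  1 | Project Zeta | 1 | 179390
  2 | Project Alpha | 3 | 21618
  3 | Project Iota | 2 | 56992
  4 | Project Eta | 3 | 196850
SELECT SUM(hire_year) FROM employees

Execution result:
28268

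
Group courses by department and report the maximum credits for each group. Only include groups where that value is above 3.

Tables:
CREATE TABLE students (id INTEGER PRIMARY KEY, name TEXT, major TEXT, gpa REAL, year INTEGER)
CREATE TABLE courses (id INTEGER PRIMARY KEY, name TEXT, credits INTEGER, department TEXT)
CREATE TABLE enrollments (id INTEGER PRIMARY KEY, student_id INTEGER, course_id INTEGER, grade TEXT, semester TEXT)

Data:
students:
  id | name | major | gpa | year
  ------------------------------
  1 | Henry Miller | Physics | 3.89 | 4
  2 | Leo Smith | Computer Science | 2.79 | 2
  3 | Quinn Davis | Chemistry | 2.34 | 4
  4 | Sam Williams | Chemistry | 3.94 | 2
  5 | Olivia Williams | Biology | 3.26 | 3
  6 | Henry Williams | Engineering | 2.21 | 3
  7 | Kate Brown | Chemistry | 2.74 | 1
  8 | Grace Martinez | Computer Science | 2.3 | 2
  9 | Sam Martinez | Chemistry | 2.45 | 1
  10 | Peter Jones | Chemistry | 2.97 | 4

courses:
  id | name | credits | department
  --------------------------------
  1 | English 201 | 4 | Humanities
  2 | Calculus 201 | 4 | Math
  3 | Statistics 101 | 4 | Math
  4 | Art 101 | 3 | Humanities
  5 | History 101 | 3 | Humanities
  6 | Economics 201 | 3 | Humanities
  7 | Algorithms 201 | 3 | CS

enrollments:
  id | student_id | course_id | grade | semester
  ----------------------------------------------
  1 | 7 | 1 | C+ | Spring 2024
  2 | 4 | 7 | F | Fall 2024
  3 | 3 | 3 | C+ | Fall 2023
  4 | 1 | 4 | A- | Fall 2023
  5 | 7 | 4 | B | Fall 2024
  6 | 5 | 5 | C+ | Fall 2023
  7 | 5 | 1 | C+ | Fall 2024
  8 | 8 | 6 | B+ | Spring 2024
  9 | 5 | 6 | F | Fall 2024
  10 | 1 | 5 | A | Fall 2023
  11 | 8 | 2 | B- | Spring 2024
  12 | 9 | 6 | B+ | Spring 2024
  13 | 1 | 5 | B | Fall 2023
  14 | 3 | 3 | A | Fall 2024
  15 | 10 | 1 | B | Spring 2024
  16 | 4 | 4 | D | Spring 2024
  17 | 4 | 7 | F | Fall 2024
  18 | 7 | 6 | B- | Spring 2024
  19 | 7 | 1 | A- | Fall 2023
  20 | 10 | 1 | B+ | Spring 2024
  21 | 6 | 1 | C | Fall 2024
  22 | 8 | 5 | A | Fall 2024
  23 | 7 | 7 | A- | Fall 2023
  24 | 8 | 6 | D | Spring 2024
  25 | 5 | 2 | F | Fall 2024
SELECT department, MAX(credits) AS max_credits FROM courses GROUP BY department HAVING MAX(credits) > 3

Execution result:
department | max_credits
Humanities | 4
Math | 4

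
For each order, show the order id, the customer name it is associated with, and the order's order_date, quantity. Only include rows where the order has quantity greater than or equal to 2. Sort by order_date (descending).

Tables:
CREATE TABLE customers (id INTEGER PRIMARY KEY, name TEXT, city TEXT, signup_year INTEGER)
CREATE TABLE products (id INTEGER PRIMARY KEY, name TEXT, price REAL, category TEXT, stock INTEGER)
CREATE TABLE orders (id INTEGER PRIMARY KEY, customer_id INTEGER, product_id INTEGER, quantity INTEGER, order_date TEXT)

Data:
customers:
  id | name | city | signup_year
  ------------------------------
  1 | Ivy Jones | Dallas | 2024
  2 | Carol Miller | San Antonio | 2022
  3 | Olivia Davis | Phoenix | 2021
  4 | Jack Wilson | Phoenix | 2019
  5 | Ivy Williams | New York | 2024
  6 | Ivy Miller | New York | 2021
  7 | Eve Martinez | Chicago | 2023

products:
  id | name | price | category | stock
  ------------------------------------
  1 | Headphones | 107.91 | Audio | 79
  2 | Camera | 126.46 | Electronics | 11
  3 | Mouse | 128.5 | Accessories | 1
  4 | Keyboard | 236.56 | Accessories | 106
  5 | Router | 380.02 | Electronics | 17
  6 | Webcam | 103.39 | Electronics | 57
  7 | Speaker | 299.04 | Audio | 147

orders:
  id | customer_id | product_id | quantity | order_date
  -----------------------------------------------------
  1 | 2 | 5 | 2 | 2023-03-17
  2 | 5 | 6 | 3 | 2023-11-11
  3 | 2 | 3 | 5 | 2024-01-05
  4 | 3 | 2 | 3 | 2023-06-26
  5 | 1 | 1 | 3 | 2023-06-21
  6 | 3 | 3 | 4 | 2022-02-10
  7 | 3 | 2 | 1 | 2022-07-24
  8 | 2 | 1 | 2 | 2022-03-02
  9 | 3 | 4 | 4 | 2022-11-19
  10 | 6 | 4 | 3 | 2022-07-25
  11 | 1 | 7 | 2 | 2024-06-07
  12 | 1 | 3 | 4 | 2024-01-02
SELECT c.id, p.name AS customer, c.order_date, c.quantity FROM orders c JOIN customers p ON c.customer_id = p.id WHERE c.quantity >= 2 ORDER BY c.order_date DESC

Execution result:
id | customer | order_date | quantity
11 | Ivy Jones | 2024-06-07 | 2
3 | Carol Miller | 2024-01-05 | 5
12 | Ivy Jones | 2024-01-02 | 4
2 | Ivy Williams | 2023-11-11 | 3
4 | Olivia Davis | 2023-06-26 | 3
5 | Ivy Jones | 2023-06-21 | 3
1 | Carol Miller | 2023-03-17 | 2
9 | Olivia Davis | 2022-11-19 | 4
10 | Ivy Miller | 2022-07-25 | 3
8 | Carol Miller | 2022-03-02 | 2
6 | Olivia Davis | 2022-02-10 | 4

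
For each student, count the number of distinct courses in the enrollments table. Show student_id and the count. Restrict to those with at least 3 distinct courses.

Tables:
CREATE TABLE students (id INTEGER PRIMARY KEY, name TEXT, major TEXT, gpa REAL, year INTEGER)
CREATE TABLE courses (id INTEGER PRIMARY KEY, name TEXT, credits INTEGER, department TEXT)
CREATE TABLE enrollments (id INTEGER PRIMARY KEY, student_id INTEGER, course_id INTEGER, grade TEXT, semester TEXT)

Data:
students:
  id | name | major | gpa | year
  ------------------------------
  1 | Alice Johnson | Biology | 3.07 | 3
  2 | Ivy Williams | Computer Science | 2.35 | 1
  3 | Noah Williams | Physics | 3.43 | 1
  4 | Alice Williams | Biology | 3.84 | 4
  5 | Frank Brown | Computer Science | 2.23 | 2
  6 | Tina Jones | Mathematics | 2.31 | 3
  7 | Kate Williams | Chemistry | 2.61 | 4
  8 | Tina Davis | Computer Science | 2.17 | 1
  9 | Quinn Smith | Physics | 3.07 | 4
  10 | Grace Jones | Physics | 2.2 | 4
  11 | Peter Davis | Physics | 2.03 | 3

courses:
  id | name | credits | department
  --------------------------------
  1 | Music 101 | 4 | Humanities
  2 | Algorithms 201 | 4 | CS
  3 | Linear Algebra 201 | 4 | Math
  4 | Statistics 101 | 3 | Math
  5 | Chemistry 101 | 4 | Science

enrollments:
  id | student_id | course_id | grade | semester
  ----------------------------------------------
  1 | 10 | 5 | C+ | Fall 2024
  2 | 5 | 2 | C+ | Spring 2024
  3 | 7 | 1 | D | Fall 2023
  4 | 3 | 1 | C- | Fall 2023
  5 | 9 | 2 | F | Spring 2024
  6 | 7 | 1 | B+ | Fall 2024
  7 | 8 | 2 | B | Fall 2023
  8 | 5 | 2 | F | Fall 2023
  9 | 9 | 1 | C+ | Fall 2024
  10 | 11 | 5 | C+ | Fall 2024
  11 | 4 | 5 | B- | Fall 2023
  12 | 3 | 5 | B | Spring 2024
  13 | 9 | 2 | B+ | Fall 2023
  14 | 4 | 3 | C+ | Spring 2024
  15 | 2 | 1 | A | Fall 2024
SELECT student_id, COUNT(DISTINCT course_id) AS distinct_course_count FROM enrollments GROUP BY student_id HAVING COUNT(DISTINCT course_id) >= 3

Execution result:
(no rows)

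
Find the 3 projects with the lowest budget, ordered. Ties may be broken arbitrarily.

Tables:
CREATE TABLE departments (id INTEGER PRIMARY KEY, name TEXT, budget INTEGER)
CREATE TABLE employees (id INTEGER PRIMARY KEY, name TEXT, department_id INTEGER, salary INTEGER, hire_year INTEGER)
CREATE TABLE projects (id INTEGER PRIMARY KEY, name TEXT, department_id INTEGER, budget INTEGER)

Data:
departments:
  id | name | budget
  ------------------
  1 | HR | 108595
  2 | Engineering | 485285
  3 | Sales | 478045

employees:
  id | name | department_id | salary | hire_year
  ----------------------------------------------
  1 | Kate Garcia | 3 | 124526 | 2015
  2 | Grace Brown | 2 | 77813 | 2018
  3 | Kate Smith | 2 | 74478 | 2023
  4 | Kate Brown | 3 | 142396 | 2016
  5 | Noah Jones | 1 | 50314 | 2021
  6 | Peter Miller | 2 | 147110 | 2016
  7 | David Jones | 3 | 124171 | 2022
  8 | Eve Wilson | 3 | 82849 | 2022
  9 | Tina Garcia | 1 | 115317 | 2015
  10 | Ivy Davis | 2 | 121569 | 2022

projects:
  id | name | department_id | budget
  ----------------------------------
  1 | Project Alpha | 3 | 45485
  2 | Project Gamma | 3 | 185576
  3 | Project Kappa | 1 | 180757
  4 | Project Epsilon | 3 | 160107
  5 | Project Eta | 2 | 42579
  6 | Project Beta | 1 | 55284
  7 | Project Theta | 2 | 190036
SELECT name, budget FROM projects ORDER BY budget ASC LIMIT 3

Execution result:
name | budget
Project Eta | 42579
Project Alpha | 45485
Project Beta | 55284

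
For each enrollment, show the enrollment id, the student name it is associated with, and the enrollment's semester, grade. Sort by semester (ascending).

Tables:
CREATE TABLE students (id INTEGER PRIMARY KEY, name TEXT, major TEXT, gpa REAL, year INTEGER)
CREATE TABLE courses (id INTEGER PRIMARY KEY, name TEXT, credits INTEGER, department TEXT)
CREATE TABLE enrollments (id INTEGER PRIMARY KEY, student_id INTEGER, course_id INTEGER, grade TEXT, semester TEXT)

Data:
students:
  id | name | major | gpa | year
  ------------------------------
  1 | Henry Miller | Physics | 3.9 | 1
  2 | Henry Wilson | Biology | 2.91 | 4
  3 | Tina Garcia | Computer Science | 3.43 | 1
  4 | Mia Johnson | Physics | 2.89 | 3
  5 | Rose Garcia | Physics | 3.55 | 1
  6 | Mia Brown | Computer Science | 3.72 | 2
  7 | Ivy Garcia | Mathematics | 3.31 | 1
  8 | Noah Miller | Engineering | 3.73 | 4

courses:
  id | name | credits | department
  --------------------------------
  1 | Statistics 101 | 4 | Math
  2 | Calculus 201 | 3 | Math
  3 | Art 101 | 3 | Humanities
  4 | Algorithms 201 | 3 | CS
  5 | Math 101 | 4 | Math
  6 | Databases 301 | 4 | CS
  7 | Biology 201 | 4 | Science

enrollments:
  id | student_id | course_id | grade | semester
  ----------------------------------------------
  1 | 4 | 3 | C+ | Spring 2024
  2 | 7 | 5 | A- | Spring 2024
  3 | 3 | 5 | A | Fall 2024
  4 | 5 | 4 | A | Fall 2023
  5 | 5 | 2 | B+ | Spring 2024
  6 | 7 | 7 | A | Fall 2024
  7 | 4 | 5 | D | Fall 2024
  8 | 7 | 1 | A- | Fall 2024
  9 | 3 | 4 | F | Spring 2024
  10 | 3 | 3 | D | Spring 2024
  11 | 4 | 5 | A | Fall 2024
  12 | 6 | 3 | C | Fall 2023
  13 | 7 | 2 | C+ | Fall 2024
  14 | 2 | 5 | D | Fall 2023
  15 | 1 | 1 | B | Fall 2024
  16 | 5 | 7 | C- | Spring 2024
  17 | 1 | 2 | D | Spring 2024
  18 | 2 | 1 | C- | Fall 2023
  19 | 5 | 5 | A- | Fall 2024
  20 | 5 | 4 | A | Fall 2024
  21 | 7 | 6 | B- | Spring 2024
SELECT c.id, p.name AS student, c.semester, c.grade FROM enrollments c JOIN students p ON c.student_id = p.id ORDER BY c.semester ASC

Execution result:
id | student | semester | grade
4 | Rose Garcia | Fall 2023 | A
12 | Mia Brown | Fall 2023 | C
14 | Henry Wilson | Fall 2023 | D
18 | Henry Wilson | Fall 2023 | C-
3 | Tina Garcia | Fall 2024 | A
6 | Ivy Garcia | Fall 2024 | A
7 | Mia Johnson | Fall 2024 | D
8 | Ivy Garcia | Fall 2024 | A-
11 | Mia Johnson | Fall 2024 | A
13 | Ivy Garcia | Fall 2024 | C+
15 | Henry Miller | Fall 2024 | B
19 | Rose Garcia | Fall 2024 | A-
20 | Rose Garcia | Fall 2024 | A
1 | Mia Johnson | Spring 2024 | C+
2 | Ivy Garcia | Spring 2024 | A-
5 | Rose Garcia | Spring 2024 | B+
9 | Tina Garcia | Spring 2024 | F
10 | Tina Garcia | Spring 2024 | D
16 | Rose Garcia | Spring 2024 | C-
17 | Henry Miller | Spring 2024 | D
21 | Ivy Garcia | Spring 2024 | B-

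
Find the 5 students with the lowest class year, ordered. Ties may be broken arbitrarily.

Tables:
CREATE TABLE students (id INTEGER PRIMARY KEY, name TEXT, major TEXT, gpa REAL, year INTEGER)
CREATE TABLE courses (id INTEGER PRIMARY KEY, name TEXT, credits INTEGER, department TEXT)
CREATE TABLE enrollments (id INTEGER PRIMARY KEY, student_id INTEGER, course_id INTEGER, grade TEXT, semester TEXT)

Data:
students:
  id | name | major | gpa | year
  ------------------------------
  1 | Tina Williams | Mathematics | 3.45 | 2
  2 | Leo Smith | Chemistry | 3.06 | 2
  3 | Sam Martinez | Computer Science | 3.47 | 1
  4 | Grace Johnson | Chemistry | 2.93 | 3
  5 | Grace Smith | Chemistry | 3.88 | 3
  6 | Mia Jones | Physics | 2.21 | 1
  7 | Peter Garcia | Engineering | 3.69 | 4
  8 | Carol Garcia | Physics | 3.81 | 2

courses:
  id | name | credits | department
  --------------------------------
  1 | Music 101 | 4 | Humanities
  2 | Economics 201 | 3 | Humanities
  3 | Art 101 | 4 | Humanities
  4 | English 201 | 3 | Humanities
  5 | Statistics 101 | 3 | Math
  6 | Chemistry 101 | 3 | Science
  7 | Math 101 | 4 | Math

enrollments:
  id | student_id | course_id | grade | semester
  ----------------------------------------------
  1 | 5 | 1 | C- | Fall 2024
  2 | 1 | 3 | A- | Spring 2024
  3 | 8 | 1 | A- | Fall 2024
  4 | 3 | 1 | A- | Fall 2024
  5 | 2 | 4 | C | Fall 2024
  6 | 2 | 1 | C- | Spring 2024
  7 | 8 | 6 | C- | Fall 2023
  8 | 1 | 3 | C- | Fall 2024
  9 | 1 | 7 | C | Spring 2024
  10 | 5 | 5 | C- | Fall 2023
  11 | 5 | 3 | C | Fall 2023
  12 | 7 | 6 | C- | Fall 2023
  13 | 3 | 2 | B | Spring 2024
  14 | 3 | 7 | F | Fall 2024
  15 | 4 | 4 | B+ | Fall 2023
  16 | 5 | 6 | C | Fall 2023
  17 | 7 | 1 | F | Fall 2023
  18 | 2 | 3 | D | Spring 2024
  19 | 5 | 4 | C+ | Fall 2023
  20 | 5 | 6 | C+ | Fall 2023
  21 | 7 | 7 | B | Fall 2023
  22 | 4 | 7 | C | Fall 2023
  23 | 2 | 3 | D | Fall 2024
SELECT name, year FROM students ORDER BY year ASC LIMIT 5

Execution result:
name | year
Sam Martinez | 1
Mia Jones | 1
Tina Williams | 2
Leo Smith | 2
Carol Garcia | 2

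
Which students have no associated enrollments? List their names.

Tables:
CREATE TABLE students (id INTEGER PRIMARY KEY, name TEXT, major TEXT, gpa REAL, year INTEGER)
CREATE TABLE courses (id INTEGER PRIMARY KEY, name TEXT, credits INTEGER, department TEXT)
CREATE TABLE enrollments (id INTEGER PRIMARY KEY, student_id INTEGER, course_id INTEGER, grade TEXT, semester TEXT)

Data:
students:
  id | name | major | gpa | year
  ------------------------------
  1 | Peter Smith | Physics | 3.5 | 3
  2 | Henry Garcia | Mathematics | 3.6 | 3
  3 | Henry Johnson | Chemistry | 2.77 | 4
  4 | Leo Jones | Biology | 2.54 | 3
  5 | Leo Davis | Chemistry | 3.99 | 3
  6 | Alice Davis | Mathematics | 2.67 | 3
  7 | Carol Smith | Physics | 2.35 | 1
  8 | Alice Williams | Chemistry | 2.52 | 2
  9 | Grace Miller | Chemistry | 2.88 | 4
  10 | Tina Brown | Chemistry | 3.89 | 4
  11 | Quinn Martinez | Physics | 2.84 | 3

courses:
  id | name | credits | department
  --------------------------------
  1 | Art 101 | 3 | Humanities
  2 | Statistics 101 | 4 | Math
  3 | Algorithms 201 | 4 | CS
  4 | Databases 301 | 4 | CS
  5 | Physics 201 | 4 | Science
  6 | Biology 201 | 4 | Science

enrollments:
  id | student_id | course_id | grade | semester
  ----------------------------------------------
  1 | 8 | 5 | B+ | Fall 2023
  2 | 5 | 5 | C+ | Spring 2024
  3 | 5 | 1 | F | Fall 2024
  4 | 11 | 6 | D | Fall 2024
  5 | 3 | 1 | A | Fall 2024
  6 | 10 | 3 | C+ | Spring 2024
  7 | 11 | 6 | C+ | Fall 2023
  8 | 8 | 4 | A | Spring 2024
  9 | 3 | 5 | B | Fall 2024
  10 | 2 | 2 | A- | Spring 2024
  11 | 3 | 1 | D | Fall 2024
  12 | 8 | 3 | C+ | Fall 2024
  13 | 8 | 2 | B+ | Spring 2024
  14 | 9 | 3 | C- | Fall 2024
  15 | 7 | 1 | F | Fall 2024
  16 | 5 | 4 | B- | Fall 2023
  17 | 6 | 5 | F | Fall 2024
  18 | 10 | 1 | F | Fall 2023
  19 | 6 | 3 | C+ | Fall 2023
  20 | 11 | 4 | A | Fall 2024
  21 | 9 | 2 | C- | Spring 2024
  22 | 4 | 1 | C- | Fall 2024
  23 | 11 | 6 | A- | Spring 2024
SELECT p.name FROM students p LEFT JOIN enrollments c ON c.student_id = p.id WHERE c.id IS NULL

Execution result:
Peter Smith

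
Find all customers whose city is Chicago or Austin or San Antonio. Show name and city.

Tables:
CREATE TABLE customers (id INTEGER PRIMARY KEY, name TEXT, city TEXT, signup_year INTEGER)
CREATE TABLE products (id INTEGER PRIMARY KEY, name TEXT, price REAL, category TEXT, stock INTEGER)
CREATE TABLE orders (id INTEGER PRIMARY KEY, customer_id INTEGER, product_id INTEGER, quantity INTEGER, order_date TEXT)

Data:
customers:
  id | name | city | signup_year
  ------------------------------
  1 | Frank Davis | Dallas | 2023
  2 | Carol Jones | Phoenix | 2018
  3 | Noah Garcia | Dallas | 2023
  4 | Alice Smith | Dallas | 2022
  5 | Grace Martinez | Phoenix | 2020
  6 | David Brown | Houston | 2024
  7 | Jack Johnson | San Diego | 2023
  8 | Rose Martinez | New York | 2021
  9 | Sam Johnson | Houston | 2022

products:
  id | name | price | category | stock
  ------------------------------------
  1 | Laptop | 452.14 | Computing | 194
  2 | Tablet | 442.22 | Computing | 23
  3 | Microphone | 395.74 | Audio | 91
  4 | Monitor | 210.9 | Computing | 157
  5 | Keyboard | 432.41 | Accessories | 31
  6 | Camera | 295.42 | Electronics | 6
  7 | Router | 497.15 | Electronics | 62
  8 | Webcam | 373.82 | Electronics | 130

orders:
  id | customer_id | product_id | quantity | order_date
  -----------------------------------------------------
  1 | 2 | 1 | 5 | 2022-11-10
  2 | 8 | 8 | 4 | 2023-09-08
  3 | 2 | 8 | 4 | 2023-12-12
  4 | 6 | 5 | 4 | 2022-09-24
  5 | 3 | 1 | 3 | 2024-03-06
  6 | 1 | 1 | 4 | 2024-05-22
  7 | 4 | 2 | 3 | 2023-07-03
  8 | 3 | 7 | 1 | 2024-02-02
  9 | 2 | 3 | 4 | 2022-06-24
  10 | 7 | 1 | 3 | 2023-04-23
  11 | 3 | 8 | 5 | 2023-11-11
SELECT name, city FROM customers WHERE city IN ('Chicago', 'Austin', 'San Antonio')

Execution result:
(no rows)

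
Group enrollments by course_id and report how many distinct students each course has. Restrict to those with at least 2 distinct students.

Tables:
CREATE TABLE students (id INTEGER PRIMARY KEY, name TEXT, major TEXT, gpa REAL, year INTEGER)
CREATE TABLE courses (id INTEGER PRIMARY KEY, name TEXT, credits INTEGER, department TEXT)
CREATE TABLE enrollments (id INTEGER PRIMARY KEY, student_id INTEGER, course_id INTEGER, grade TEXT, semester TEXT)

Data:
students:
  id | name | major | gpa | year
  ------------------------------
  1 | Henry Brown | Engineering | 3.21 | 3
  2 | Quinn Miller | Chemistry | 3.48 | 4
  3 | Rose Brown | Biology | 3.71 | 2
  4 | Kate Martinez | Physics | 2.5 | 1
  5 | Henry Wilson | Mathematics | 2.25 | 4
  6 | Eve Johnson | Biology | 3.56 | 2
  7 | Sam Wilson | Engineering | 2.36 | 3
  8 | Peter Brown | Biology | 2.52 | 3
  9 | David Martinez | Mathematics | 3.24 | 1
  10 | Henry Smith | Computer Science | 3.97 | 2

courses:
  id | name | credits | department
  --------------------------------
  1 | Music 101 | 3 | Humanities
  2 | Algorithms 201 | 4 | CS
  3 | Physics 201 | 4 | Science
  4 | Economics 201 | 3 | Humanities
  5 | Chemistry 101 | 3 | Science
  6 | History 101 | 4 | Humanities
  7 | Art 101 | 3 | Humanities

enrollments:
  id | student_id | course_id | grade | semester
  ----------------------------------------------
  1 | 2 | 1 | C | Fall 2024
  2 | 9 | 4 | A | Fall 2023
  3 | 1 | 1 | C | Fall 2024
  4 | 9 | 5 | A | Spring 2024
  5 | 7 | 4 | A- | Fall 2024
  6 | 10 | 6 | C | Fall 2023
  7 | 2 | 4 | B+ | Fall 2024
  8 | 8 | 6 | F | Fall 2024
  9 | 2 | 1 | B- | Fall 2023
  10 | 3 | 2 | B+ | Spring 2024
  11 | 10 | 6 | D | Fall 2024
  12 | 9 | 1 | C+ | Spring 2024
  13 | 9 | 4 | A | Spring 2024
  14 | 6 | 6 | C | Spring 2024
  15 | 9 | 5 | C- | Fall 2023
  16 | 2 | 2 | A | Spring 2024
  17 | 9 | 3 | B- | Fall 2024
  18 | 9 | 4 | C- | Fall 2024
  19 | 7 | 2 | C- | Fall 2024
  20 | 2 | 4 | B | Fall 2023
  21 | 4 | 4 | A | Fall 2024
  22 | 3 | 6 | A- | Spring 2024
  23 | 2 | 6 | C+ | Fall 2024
SELECT course_id, COUNT(DISTINCT student_id) AS distinct_student_count FROM enrollments GROUP BY course_id HAVING COUNT(DISTINCT student_id) >= 2

Execution result:
course_id | distinct_student_count
1 | 3
2 | 3
4 | 4
6 | 5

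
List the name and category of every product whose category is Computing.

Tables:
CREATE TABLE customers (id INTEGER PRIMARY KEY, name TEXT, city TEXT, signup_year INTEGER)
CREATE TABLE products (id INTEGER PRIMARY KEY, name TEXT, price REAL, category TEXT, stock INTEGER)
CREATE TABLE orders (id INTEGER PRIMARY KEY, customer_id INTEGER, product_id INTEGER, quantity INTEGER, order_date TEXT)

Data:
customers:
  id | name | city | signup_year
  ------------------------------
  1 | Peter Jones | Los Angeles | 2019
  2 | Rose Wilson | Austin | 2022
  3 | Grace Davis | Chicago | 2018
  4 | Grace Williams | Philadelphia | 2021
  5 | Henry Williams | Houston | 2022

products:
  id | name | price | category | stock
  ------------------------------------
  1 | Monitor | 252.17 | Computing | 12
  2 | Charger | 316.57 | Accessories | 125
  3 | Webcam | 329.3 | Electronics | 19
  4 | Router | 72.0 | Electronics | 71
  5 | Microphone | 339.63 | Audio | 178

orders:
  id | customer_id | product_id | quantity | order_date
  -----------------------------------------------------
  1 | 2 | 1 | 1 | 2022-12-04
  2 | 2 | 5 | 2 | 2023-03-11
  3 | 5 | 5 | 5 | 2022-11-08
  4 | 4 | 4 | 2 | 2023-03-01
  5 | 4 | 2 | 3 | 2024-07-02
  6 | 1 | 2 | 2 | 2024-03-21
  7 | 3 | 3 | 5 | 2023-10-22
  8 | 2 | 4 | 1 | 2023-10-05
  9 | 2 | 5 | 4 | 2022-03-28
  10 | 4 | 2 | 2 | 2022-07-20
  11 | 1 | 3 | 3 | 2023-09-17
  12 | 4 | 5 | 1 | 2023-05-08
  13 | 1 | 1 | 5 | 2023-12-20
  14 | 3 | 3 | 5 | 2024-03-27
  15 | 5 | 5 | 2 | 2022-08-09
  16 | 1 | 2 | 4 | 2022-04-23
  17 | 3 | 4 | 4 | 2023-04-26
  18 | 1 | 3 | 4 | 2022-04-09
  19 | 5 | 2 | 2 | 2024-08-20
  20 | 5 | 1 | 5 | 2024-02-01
SELECT name, category FROM products WHERE category = 'Computing'

Execution result:
name | category
Monitor | Computing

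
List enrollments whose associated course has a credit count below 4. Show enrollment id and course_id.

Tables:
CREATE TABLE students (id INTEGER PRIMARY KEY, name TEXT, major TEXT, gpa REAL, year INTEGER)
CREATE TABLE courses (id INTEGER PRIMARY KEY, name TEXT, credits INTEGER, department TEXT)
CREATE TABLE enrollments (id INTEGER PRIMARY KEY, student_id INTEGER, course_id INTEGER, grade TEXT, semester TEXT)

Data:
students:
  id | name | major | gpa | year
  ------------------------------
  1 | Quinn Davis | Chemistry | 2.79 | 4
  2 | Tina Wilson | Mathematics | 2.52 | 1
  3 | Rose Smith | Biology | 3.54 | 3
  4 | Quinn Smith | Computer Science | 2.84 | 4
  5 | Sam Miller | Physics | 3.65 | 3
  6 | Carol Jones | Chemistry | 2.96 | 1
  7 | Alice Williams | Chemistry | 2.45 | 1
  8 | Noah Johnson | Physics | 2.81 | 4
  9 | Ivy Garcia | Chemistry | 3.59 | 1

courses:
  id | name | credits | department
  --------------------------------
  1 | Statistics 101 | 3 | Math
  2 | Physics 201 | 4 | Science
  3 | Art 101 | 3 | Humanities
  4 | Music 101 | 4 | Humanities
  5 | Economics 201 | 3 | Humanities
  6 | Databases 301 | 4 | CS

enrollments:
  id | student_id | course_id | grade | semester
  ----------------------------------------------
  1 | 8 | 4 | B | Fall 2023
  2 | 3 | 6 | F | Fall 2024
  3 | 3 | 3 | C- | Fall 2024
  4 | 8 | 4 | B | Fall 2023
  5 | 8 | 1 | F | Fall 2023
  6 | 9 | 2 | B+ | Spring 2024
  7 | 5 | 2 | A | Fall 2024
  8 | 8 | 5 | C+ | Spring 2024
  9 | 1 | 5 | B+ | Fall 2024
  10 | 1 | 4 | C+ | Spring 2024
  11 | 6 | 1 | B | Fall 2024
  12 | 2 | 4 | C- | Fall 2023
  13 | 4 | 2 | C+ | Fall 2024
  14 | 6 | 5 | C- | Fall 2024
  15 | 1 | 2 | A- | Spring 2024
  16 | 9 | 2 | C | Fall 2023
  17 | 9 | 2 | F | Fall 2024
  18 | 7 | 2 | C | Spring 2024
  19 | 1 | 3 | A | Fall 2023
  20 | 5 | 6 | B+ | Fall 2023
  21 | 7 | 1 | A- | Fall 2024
SELECT id, course_id FROM enrollments WHERE course_id IN (SELECT id FROM courses WHERE credits < 4)

Execution result:
id | course_id
3 | 3
5 | 1
8 | 5
9 | 5
11 | 1
14 | 5
19 | 3
21 | 1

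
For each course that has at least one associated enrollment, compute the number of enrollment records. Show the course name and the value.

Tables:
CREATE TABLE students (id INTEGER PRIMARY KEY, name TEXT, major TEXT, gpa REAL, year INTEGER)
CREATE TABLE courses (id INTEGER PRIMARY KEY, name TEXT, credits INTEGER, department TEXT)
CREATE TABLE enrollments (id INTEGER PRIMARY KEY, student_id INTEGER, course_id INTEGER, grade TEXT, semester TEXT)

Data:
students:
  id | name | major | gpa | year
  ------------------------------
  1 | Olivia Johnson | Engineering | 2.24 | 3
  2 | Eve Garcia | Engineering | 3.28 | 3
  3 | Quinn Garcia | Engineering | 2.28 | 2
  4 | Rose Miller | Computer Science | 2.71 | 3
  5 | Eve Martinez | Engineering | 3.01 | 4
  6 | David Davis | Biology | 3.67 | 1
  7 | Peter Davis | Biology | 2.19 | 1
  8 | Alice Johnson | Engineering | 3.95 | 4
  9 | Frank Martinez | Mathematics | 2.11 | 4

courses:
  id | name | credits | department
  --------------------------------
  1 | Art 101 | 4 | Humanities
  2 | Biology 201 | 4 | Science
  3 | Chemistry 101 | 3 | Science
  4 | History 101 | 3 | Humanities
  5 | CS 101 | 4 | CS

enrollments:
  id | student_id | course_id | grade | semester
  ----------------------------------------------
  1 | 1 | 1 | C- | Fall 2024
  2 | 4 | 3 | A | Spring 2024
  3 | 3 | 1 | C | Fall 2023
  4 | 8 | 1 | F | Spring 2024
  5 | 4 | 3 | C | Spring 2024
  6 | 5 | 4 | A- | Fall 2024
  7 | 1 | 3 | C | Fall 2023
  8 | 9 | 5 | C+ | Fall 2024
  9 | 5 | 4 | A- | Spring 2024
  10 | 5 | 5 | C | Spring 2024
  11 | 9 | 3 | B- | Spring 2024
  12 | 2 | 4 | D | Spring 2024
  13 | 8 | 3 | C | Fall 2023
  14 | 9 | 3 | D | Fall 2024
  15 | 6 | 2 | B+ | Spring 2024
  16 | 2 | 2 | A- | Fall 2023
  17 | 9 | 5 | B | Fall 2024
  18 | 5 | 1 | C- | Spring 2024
SELECT p.name, COUNT(*) AS n FROM enrollments c JOIN courses p ON c.course_id = p.id GROUP BY p.id, p.name

Execution result:
name | n
Art 101 | 4
Biology 201 | 2
Chemistry 101 | 6
History 101 | 3
CS 101 | 3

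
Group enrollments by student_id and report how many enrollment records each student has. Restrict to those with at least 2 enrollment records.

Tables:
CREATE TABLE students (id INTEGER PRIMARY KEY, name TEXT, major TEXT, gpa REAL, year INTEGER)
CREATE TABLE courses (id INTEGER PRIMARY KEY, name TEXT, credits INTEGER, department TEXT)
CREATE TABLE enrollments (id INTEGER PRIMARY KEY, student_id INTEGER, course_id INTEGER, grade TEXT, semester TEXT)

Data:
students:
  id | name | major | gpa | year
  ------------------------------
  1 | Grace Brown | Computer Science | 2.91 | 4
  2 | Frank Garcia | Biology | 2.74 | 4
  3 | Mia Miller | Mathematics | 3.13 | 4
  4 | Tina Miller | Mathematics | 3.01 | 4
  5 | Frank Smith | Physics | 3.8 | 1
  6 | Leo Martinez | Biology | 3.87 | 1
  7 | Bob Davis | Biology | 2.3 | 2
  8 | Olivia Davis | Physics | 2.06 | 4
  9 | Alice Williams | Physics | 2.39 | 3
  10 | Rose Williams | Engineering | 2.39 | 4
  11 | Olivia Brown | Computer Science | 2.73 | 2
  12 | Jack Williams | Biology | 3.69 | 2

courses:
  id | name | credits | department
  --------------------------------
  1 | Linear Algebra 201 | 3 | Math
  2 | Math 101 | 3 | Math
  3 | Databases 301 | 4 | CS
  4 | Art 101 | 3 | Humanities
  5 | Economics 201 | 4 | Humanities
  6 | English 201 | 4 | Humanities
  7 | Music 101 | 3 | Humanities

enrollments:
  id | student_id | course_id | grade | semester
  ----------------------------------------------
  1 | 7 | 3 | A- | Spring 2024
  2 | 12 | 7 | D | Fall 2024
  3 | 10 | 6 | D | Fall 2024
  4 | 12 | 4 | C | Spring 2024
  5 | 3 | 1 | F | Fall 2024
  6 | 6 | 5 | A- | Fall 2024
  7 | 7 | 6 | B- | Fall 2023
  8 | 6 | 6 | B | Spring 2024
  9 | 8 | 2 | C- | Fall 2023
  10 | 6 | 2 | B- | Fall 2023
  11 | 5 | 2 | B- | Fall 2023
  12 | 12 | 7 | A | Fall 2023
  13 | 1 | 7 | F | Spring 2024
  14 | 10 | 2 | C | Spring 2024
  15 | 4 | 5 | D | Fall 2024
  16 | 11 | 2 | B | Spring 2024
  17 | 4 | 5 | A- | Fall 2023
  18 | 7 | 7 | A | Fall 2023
SELECT student_id, COUNT(*) AS enrollment_count FROM enrollments GROUP BY student_id HAVING COUNT(*) >= 2

Execution result:
student_id | enrollment_count
4 | 2
6 | 3
7 | 3
10 | 2
12 | 3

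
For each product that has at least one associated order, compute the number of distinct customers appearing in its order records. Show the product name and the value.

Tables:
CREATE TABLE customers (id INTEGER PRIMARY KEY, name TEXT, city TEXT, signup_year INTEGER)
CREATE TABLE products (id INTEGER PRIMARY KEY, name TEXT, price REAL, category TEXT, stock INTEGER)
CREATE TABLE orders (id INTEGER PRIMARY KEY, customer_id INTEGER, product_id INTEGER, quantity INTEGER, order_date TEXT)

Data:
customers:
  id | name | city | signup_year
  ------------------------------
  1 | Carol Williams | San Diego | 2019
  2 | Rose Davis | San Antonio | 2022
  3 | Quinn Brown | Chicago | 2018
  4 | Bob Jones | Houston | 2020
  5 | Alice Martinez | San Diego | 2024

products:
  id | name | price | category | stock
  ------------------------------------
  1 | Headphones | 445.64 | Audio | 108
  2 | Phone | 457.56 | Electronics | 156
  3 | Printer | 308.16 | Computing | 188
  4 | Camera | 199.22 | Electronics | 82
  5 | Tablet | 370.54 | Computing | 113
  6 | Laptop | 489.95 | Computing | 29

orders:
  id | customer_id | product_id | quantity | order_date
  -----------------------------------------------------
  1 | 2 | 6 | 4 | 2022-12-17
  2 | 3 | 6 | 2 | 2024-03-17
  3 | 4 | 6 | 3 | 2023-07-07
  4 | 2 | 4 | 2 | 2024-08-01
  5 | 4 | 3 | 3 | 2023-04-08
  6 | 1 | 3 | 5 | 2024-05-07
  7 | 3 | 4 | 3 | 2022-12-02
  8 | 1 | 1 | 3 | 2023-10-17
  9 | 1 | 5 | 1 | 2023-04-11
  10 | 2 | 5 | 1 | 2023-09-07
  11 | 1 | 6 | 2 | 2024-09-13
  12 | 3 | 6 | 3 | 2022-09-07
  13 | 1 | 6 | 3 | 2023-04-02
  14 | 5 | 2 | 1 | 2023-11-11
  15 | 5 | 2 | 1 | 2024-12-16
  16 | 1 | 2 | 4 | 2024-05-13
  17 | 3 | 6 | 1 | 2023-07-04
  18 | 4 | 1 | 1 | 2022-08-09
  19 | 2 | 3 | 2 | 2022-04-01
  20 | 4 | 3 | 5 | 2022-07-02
SELECT p.name, COUNT(DISTINCT c.customer_id) AS distinct_customer_count FROM orders c JOIN products p ON c.product_id = p.id GROUP BY p.id, p.name

Execution result:
name | distinct_customer_count
Headphones | 2
Phone | 2
Printer | 3
Camera | 2
Tablet | 2
Laptop | 4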